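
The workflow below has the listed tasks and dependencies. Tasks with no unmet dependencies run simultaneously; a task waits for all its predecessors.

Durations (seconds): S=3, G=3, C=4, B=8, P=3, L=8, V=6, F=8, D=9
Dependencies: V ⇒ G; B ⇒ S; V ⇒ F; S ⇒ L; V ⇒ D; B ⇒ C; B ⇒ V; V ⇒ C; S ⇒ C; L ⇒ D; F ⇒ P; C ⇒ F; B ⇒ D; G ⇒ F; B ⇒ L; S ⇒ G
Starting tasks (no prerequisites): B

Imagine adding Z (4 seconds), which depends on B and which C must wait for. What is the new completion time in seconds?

29

Originally the project takes 29 seconds.
With Z inserted, C now waits for max(S, V, B, Z).
New critical path: B→V→C→F→P = 8+6+4+8+3 = 29 ⇒ 29 seconds.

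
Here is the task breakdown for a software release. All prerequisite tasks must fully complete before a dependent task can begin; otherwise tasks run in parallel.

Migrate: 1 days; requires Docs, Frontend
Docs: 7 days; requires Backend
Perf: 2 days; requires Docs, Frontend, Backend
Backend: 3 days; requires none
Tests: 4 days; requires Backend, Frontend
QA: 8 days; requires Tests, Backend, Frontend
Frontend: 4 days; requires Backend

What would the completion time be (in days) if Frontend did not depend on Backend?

16

Original critical path: Backend→Frontend→Tests→QA = 3+4+4+8 = 19 ⇒ 19 days.
Without Backend→Frontend, Frontend's earliest start moves from 3 to 0.
The longest chain is now Frontend→Tests→QA = 4+4+8 = 16, so the job takes 16 days.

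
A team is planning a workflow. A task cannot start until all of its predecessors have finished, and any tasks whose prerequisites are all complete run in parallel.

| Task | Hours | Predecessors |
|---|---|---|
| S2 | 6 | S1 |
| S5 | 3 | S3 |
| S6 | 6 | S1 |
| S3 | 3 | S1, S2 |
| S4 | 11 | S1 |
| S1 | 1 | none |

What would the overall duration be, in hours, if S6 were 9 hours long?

13

Actual critical path: S1→S2→S3→S5 = 1+6+3+3 = 13 ⇒ 13 hours.
The longest path through S6 is only 7 hours, so S6 has float 6.
No other chain overtakes it, so the finish is 13 hours.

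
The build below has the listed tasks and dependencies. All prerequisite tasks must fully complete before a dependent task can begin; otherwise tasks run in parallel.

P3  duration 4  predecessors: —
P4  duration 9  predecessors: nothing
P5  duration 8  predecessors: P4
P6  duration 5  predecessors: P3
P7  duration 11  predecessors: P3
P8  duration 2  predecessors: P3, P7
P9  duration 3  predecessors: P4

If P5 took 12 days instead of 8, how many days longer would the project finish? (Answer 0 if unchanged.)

4

The binding path is P4→P5 = 9+8 = 17; finish at 17 days.
Since P5 is critical, the +4 change carries straight to that chain (now 21 days).
That remains the longest chain; total 21 days.
Change in finish: 21 − 17 = +4 days.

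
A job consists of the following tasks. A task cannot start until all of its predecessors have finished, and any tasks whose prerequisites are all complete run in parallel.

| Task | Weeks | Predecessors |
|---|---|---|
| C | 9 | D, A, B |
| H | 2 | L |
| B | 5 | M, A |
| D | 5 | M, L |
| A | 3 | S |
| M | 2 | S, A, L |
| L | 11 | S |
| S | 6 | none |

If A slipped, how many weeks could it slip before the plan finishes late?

8

S→L→M→D→C = 6+11+2+5+9 = 33 sets the makespan at 33 weeks.
The longest chain containing A totals 25 weeks.
So A can slip 17 − 9 = 8 weeks.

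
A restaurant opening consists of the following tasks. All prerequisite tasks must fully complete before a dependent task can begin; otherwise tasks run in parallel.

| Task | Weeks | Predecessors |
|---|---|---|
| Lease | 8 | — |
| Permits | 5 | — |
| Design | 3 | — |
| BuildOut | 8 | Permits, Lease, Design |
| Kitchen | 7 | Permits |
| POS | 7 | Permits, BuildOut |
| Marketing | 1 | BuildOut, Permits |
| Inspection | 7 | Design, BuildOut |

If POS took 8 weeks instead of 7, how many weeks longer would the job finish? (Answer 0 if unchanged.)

Actual critical path: Lease→BuildOut→POS = 8+8+7 = 23 ⇒ 23 weeks.
Since POS is critical, the +1 change carries straight to that chain (now 24 weeks).
No other chain overtakes it, so the finish is 24 weeks.
Change in finish: 24 − 23 = +1 weeks.

1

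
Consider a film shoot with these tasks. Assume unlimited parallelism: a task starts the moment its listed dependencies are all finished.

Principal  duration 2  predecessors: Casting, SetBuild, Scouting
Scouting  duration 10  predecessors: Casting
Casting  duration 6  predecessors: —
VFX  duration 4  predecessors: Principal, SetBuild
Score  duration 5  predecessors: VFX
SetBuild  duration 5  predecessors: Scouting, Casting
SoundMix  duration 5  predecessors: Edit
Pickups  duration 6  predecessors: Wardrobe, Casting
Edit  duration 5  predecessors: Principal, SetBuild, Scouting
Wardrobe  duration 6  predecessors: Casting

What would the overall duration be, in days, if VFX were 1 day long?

As given, the longest chain is Casting→Scouting→SetBuild→Principal→Edit→SoundMix = 6+10+5+2+5+5 = 33, so the finish is 33 days.
VFX has 1 day of float (longest path through it is 32).
The critical path is still Casting→Scouting→SetBuild→Principal→Edit→SoundMix; finish is now 33 days.

33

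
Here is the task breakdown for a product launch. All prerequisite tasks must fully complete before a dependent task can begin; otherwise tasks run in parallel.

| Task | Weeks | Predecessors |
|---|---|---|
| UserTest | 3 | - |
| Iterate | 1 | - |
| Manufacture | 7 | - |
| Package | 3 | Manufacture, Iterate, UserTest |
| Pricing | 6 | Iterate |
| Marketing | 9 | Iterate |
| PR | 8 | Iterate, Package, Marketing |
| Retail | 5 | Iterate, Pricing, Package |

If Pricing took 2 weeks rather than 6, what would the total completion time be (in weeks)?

Critical path before the change: Iterate→Marketing→PR = 1+9+8 = 18 giving 18 weeks.
Pricing has 6 weeks of float (longest path through it is 12).
That remains the longest chain; total 18 weeks.

18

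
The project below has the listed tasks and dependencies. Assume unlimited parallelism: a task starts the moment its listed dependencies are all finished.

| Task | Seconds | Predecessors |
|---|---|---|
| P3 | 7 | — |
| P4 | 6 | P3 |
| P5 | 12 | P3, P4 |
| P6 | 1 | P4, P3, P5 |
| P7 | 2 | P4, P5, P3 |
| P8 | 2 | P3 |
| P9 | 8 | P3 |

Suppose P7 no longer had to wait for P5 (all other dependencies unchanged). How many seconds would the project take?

26

With the dependency in place, P3→P4→P5→P7 = 7+6+12+2 = 27 sets the finish at 27 seconds.
Without P5→P7, P7's earliest start moves from 25 to 13.
After: P3→P4→P5→P6 = 7+6+12+1 = 26 → 26 seconds.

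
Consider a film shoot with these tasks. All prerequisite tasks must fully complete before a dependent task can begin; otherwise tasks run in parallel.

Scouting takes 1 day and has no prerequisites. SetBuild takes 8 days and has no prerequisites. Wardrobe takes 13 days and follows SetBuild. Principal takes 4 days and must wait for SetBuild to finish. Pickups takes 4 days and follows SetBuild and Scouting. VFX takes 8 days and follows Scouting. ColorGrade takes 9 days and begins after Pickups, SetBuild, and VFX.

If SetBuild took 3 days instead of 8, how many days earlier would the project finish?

3

The binding path is SetBuild→Wardrobe = 8+13 = 21; finish at 21 days.
SetBuild is on the critical path; changing it to 3 makes that path 16 days.
The binding chain switches to Scouting→VFX→ColorGrade = 1+8+9 = 18; finish 18 days.
Change in finish: 18 − 21 = -3 days.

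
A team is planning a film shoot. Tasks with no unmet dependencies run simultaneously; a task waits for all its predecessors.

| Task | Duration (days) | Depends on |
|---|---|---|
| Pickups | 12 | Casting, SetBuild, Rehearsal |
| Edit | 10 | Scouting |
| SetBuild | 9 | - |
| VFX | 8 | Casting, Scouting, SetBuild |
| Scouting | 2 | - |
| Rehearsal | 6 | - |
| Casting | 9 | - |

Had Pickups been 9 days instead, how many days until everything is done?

18

As given, the longest chain is Casting→Pickups = 9+12 = 21, so the finish is 21 days.
Since Pickups is critical, the -3 change carries straight to that chain (now 18 days).
That remains the longest chain; total 18 days.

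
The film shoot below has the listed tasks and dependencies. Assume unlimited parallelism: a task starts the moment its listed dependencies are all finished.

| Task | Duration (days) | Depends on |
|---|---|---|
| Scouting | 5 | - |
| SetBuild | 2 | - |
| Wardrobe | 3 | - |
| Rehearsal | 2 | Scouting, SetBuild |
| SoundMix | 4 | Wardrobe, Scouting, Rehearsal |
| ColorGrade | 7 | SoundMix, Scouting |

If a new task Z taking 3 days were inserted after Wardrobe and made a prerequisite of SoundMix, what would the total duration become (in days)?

18

Originally the schedule takes 18 days.
With Z inserted, SoundMix now waits for max(Wardrobe, Scouting, Rehearsal, Z).
New critical path: Scouting→Rehearsal→SoundMix→ColorGrade = 5+2+4+7 = 18 ⇒ 18 days.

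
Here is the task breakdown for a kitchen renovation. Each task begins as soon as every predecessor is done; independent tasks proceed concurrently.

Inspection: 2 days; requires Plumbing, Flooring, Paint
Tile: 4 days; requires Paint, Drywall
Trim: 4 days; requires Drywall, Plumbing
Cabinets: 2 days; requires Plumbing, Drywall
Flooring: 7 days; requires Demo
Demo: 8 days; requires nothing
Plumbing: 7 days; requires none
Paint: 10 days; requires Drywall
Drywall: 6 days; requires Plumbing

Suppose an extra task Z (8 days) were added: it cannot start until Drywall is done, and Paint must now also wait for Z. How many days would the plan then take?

Originally the plan takes 27 days.
With Z inserted, Paint now waits for max(Drywall, Z).
New critical path: Plumbing→Drywall→Z→Paint→Tile = 7+6+8+10+4 = 35 ⇒ 35 days.

35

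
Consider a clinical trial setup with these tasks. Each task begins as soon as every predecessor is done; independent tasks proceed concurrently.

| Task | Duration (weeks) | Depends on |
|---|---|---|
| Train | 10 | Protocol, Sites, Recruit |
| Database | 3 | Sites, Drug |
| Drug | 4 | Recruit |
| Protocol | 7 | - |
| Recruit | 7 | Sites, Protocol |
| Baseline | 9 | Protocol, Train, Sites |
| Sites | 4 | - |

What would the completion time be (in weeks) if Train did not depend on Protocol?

Original critical path: Protocol→Recruit→Train→Baseline = 7+7+10+9 = 33 ⇒ 33 weeks.
Dropping Protocol→Train doesn't change Train's earliest start (14); another predecessor still binds.
The longest chain is now Protocol→Recruit→Train→Baseline = 7+7+10+9 = 33, so the clinical trial setup takes 33 weeks.

33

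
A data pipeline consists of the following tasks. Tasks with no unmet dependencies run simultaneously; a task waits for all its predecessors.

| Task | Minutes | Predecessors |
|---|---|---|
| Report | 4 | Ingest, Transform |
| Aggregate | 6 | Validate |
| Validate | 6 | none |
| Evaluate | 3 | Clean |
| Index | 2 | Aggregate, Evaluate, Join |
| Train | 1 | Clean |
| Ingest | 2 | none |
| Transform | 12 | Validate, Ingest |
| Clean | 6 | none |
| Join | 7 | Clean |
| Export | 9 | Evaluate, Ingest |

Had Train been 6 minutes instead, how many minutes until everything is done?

22

Baseline: Validate→Transform→Report = 6+12+4 = 22 → 22 minutes.
Train is off the critical path — its longest chain is 7 minutes, giving 15 of slack.
No other chain overtakes it, so the finish is 22 minutes.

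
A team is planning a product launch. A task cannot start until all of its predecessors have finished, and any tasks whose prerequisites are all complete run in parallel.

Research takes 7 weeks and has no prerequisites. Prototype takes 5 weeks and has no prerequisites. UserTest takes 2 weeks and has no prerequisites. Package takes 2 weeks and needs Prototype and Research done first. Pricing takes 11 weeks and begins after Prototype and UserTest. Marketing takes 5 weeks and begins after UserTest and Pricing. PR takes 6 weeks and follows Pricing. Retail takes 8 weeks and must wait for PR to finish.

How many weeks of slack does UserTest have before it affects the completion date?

3

Critical path: Prototype→Pricing→PR→Retail = 5+11+6+8 = 30, so the finish is 30 weeks.
Longest path through UserTest: 27 weeks (earliest finish 2, latest finish 5).
Slack of UserTest = 3 − 0 = 3 weeks.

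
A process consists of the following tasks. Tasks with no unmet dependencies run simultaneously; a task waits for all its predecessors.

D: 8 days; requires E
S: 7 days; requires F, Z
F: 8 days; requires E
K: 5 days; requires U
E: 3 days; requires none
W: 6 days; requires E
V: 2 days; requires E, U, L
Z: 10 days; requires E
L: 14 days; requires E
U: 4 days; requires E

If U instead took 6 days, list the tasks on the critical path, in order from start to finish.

E, Z, S

As given, the longest chain is E→Z→S = 3+10+7 = 20, so the finish is 20 days.
The longest path through U is only 12 days, so U has float 8.
The critical path is still E→Z→S; finish is now 20 days.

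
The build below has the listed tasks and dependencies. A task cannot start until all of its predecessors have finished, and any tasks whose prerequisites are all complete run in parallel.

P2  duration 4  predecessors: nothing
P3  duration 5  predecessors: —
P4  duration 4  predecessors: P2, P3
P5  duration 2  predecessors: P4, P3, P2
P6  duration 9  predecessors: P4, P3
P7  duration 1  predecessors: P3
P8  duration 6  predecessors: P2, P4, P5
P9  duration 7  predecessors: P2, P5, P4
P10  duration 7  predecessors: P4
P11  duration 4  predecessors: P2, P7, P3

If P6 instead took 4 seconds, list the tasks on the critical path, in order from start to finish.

P3, P4, P5, P9

Critical path before the change: P3→P4→P6 = 5+4+9 = 18 giving 18 seconds.
Since P6 is critical, the -5 change carries straight to that chain (now 13 seconds).
New critical path: P3→P4→P5→P9 = 5+4+2+7 = 18 ⇒ 18 seconds.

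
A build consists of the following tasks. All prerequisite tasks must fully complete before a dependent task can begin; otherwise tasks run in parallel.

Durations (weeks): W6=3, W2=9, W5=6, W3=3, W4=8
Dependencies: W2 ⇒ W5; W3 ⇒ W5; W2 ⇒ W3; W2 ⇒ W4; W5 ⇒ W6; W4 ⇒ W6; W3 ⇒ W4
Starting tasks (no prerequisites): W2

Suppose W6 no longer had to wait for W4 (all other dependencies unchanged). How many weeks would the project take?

21

Before: longest chain W2→W3→W4→W6 = 9+3+8+3 = 23, finish 23.
Without W4→W6, W6's earliest start moves from 20 to 18.
New critical path: W2→W3→W5→W6 = 9+3+6+3 = 21 ⇒ 21 weeks.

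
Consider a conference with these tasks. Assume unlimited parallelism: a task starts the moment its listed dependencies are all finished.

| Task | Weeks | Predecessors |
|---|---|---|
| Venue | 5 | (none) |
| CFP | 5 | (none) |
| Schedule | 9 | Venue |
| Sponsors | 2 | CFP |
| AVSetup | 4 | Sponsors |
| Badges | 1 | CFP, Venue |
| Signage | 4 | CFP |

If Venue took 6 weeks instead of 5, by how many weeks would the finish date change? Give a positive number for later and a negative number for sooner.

Baseline: Venue→Schedule = 5+9 = 14 → 14 weeks.
Venue lies on that path, so at 6 weeks the path becomes 15 weeks.
No other chain overtakes it, so the finish is 15 weeks.
Change in finish: 15 − 14 = +1 weeks.

1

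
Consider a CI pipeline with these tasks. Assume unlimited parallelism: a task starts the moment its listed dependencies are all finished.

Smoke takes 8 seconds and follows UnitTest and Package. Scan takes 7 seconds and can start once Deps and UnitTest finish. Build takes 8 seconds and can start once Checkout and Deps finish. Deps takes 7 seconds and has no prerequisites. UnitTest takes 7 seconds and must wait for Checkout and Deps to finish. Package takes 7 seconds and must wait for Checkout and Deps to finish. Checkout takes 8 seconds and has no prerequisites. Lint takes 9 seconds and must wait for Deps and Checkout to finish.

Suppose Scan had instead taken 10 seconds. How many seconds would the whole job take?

Actual critical path: Checkout→UnitTest→Smoke = 8+7+8 = 23 ⇒ 23 seconds.
The longest path through Scan is only 22 seconds, so Scan has float 1.
The binding chain switches to Checkout→UnitTest→Scan = 8+7+10 = 25; finish 25 seconds.

25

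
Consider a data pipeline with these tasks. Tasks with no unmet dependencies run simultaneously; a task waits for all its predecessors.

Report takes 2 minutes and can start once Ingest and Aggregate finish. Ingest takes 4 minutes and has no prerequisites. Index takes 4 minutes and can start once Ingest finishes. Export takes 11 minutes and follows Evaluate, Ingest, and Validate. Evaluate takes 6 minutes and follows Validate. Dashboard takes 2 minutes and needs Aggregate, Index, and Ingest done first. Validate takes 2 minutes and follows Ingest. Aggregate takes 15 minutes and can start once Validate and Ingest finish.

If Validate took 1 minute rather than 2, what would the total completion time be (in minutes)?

22

Actual critical path: Ingest→Validate→Aggregate→Report = 4+2+15+2 = 23 ⇒ 23 minutes.
Validate lies on that path, so at 1 minute the path becomes 22 minutes.
The critical path is still Ingest→Validate→Aggregate→Report; finish is now 22 minutes.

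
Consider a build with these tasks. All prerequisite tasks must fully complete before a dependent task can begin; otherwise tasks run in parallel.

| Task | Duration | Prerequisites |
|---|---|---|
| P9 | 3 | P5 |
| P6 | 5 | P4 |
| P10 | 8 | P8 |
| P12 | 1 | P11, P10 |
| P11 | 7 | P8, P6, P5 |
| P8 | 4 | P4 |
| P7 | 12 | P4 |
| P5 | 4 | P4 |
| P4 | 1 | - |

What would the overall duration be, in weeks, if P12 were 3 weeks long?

Critical path before the change: P4→P6→P11→P12 = 1+5+7+1 = 14 giving 14 weeks.
Since P12 is critical, the +2 change carries straight to that chain (now 16 weeks).
No other chain overtakes it, so the finish is 16 weeks.

16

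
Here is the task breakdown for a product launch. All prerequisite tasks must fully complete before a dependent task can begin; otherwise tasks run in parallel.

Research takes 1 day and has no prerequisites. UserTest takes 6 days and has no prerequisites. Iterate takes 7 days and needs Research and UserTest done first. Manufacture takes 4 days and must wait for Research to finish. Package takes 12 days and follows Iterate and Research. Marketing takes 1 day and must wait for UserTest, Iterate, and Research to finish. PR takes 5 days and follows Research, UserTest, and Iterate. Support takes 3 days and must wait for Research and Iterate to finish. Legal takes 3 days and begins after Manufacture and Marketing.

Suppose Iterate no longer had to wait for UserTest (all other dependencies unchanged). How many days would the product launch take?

20

Original critical path: UserTest→Iterate→Package = 6+7+12 = 25 ⇒ 25 days.
Without UserTest→Iterate, Iterate's earliest start moves from 6 to 1.
New critical path: Research→Iterate→Package = 1+7+12 = 20 ⇒ 20 days.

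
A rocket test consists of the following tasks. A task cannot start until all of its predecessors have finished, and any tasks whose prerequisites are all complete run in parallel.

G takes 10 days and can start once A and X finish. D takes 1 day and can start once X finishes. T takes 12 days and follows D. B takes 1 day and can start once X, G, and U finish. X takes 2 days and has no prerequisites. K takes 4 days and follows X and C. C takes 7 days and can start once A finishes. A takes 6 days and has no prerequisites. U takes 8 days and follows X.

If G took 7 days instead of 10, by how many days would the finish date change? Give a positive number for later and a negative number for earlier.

0

Baseline: A→G→B = 6+10+1 = 17 → 17 days.
G lies on that path, so at 7 days the path becomes 14 days.
New critical path: A→C→K = 6+7+4 = 17 ⇒ 17 days.
Change in finish: 17 − 17 = +0 days.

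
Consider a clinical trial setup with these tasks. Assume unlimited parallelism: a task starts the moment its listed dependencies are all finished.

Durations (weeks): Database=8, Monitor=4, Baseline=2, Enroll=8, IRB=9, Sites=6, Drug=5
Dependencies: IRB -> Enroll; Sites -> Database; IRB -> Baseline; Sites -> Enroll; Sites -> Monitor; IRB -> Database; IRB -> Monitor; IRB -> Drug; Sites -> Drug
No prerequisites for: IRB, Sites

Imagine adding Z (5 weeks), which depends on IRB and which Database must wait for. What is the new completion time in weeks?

Originally the clinical trial setup takes 17 weeks.
With Z inserted, Database now waits for max(IRB, Sites, Z).
New critical path: IRB→Z→Database = 9+5+8 = 22 ⇒ 22 weeks.

22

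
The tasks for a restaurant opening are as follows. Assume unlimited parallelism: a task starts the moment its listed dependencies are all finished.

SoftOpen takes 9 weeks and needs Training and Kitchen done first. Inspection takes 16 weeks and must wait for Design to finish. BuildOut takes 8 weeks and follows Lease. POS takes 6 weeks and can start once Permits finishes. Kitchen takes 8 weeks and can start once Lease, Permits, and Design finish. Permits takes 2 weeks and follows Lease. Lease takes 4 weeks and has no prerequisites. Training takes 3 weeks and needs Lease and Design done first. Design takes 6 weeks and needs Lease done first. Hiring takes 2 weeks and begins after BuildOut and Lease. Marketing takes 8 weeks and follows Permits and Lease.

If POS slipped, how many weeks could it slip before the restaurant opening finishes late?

15

Critical path: Lease→Design→Kitchen→SoftOpen = 4+6+8+9 = 27, so the finish is 27 weeks.
The longest chain containing POS totals 12 weeks.
So POS can slip 27 − 12 = 15 weeks.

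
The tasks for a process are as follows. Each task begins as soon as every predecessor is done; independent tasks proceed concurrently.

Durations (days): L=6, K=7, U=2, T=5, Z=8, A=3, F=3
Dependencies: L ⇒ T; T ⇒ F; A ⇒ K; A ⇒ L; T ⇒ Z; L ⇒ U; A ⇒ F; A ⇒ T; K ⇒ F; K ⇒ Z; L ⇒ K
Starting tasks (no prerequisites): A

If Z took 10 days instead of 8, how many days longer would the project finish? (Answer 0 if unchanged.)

Actual critical path: A→L→K→Z = 3+6+7+8 = 24 ⇒ 24 days.
Z lies on that path, so at 10 days the path becomes 26 days.
The critical path is still A→L→K→Z; finish is now 26 days.
Change in finish: 26 − 24 = +2 days.

2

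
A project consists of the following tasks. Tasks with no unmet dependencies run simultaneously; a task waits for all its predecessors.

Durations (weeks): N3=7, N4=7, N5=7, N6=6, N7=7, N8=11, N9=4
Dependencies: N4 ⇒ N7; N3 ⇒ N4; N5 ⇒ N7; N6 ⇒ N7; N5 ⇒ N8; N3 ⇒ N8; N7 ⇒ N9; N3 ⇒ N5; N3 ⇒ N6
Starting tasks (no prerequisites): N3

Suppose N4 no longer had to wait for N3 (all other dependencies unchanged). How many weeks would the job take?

With the dependency in place, N3→N4→N7→N9 = 7+7+7+4 = 25 sets the finish at 25 weeks.
Without N3→N4, N4's earliest start moves from 7 to 0.
After: N3→N5→N7→N9 = 7+7+7+4 = 25 → 25 weeks.

25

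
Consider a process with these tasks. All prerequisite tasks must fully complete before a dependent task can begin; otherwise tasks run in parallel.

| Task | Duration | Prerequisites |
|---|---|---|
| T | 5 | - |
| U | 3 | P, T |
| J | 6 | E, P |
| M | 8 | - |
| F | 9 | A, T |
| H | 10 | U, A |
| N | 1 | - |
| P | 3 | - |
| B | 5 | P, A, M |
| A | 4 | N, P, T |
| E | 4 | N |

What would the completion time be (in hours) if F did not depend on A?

19

Before: longest chain T→A→H = 5+4+10 = 19, finish 19.
Without A→F, F's earliest start moves from 9 to 5.
New critical path: T→A→H = 5+4+10 = 19 ⇒ 19 hours.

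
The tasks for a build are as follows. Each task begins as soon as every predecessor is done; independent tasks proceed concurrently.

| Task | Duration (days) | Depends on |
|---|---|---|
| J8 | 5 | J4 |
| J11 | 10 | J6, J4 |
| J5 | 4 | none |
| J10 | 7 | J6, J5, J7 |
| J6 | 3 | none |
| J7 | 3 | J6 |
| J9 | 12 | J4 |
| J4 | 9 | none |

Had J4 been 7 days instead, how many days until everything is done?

19

Actual critical path: J4→J9 = 9+12 = 21 ⇒ 21 days.
J4 lies on that path, so at 7 days the path becomes 19 days.
No other chain overtakes it, so the finish is 19 days.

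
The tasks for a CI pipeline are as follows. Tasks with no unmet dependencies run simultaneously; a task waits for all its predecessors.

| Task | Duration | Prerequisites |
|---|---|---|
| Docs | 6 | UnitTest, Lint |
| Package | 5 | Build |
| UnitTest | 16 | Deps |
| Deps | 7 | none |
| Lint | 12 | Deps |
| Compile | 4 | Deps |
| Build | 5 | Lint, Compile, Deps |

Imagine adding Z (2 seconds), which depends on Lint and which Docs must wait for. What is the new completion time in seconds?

Originally the job takes 29 seconds.
With Z inserted, Docs now waits for max(UnitTest, Lint, Z).
New critical path: Deps→Lint→Build→Package = 7+12+5+5 = 29 ⇒ 29 seconds.

29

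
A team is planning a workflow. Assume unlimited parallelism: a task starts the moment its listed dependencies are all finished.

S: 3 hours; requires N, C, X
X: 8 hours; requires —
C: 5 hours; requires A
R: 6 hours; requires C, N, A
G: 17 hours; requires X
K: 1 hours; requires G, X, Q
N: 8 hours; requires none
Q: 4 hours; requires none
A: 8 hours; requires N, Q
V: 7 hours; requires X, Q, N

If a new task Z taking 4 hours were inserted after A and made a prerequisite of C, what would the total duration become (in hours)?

Originally the workflow takes 27 hours.
With Z inserted, C now waits for max(A, Z).
New critical path: N→A→Z→C→R = 8+8+4+5+6 = 31 ⇒ 31 hours.

31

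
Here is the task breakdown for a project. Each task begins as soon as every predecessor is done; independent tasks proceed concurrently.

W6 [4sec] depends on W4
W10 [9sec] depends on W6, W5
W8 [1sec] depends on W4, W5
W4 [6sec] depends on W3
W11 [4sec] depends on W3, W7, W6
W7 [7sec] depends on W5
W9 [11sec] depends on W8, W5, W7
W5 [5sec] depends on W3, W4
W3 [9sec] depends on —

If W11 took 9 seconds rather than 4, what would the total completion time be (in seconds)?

38

Critical path before the change: W3→W4→W5→W7→W9 = 9+6+5+7+11 = 38 giving 38 seconds.
The longest path through W11 is only 31 seconds, so W11 has float 7.
The critical path is still W3→W4→W5→W7→W9; finish is now 38 seconds.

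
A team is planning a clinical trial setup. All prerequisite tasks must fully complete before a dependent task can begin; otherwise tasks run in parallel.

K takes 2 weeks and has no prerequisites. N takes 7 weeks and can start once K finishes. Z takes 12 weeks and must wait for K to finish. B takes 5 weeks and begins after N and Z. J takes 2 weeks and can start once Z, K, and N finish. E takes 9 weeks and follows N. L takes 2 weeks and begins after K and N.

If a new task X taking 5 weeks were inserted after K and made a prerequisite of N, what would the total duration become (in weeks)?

23

Originally the schedule takes 19 weeks.
With X inserted, N now waits for max(K, X).
New critical path: K→X→N→E = 2+5+7+9 = 23 ⇒ 23 weeks.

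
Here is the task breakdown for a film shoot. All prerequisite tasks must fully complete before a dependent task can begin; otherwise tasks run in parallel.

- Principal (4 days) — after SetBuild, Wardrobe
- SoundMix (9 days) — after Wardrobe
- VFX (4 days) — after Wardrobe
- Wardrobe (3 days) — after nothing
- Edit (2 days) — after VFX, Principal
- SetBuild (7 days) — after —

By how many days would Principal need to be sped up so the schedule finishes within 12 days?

1

Current finish: 13 days; target: 12.
Principal is on every critical path, so each day cut from Principal cuts the finish by one (this holds down to a finish of 12).
Need 13 − 12 = 1 day off Principal → Principal becomes 3 days, finish becomes 12.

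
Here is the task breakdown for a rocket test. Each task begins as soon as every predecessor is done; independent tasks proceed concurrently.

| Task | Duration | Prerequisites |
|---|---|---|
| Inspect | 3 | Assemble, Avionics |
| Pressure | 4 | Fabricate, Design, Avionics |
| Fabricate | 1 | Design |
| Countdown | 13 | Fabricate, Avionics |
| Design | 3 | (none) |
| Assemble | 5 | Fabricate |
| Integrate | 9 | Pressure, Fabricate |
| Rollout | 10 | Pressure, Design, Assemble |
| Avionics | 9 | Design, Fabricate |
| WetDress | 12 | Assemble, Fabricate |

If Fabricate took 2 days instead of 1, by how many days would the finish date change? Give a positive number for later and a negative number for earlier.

The binding path is Design→Fabricate→Avionics→Pressure→Rollout = 3+1+9+4+10 = 27; finish at 27 days.
Fabricate lies on that path, so at 2 days the path becomes 28 days.
That remains the longest chain; total 28 days.
Change in finish: 28 − 27 = +1 days.

1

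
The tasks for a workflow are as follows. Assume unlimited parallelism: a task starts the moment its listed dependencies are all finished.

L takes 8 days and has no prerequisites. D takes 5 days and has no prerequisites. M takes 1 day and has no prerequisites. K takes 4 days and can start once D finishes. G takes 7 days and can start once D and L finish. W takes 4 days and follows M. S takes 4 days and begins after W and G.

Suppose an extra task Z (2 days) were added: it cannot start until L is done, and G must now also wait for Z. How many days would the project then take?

21

Originally the project takes 19 days.
With Z inserted, G now waits for max(D, L, Z).
New critical path: L→Z→G→S = 8+2+7+4 = 21 ⇒ 21 days.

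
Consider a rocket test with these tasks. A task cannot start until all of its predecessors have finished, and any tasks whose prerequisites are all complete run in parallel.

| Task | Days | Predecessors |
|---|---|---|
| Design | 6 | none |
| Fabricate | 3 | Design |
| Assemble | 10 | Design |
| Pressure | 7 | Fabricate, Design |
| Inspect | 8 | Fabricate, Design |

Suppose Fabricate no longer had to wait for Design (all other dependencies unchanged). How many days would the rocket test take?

16

Original critical path: Design→Fabricate→Inspect = 6+3+8 = 17 ⇒ 17 days.
Without Design→Fabricate, Fabricate's earliest start moves from 6 to 0.
After: Design→Assemble = 6+10 = 16 → 16 days.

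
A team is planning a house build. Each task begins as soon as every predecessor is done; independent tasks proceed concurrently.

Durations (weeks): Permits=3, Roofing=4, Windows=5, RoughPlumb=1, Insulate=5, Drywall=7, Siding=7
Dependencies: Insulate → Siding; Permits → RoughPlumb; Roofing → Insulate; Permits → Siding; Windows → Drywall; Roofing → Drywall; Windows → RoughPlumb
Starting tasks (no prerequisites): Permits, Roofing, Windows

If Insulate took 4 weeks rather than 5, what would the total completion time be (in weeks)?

15

Actual critical path: Roofing→Insulate→Siding = 4+5+7 = 16 ⇒ 16 weeks.
Insulate lies on that path, so at 4 weeks the path becomes 15 weeks.
No other chain overtakes it, so the finish is 15 weeks.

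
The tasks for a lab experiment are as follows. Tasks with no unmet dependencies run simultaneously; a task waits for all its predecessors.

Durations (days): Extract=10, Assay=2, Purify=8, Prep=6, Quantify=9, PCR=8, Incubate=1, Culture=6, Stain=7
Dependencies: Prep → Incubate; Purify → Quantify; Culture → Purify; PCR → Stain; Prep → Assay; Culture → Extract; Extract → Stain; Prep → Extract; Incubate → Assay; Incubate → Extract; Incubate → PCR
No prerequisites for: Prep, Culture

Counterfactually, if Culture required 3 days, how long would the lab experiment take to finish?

Critical path before the change: Prep→Incubate→Extract→Stain = 6+1+10+7 = 24 giving 24 days.
The longest path through Culture is only 23 days, so Culture has float 1.
That remains the longest chain; total 24 days.

24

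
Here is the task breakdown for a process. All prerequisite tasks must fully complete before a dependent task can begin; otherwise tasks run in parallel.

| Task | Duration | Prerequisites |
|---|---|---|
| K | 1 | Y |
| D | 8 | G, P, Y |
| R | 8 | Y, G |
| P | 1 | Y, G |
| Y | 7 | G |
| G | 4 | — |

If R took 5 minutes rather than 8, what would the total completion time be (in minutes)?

20

The binding path is G→Y→P→D = 4+7+1+8 = 20; finish at 20 minutes.
R is off the critical path — its longest chain is 19 minutes, giving 1 of slack.
No other chain overtakes it, so the finish is 20 minutes.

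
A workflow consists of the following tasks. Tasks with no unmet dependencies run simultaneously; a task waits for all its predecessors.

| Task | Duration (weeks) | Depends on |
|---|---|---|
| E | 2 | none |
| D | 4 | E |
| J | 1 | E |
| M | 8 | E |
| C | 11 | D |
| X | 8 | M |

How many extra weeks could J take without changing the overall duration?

The longest chain is E→M→X = 2+8+8 = 18; overall finish 18 weeks.
Longest path through J: 3 weeks (earliest finish 3, latest finish 18).
So J can slip 18 − 3 = 15 weeks.

15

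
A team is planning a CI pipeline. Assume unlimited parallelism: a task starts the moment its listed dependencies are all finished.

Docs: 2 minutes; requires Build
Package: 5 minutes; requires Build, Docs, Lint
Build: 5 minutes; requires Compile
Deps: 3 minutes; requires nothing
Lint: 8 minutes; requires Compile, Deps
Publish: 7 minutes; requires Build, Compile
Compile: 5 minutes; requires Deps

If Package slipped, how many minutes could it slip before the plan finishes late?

Deps→Compile→Lint→Package = 3+5+8+5 = 21 sets the makespan at 21 minutes.
The longest chain containing Package totals 21 minutes.
Float = 21 − 21 = 0.

0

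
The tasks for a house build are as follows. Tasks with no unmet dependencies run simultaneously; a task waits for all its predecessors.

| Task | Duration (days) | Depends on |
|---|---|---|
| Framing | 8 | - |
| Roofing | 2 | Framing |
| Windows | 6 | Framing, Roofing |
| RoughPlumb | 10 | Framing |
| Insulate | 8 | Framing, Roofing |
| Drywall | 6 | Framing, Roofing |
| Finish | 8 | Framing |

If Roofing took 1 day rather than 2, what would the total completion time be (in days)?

18

As given, the longest chain is Framing→Roofing→Insulate = 8+2+8 = 18, so the finish is 18 days.
Roofing is on the critical path; changing it to 1 makes that path 17 days.
Now Framing→RoughPlumb = 8+10 = 18 is longest, so the finish becomes 18 days.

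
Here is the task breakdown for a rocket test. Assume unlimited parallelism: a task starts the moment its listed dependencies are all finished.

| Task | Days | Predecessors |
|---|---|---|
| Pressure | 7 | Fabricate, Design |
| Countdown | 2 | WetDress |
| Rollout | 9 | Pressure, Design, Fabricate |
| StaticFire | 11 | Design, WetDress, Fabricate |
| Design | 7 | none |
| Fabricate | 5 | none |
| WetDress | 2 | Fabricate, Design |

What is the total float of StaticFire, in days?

3

Critical path: Design→Pressure→Rollout = 7+7+9 = 23, so the finish is 23 days.
The longest chain containing StaticFire totals 20 days.
Slack of StaticFire = 12 − 9 = 3 days.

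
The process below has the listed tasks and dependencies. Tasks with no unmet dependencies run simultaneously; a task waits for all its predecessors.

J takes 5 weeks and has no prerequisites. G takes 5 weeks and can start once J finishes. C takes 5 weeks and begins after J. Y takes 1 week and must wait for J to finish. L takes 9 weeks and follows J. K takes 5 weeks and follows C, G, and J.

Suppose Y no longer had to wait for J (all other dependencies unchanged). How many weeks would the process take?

15

Before: longest chain J→G→K = 5+5+5 = 15, finish 15.
Without J→Y, Y's earliest start moves from 5 to 0.
The longest chain is now J→G→K = 5+5+5 = 15, so the process takes 15 weeks.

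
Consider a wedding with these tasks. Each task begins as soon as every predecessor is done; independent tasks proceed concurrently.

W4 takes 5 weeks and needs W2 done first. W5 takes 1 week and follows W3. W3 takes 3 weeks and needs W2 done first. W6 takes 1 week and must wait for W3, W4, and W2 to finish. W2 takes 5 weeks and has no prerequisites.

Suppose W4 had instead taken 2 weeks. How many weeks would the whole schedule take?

The binding path is W2→W4→W6 = 5+5+1 = 11; finish at 11 weeks.
Since W4 is critical, the -3 change carries straight to that chain (now 8 weeks).
New critical path: W2→W3→W5 = 5+3+1 = 9 ⇒ 9 weeks.

9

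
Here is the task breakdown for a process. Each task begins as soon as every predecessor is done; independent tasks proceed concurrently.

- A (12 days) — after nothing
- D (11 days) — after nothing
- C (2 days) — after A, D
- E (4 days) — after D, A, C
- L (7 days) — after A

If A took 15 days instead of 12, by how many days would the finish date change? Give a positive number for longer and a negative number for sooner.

Baseline: A→L = 12+7 = 19 → 19 days.
A lies on that path, so at 15 days the path becomes 22 days.
That remains the longest chain; total 22 days.
Change in finish: 22 − 19 = +3 days.

3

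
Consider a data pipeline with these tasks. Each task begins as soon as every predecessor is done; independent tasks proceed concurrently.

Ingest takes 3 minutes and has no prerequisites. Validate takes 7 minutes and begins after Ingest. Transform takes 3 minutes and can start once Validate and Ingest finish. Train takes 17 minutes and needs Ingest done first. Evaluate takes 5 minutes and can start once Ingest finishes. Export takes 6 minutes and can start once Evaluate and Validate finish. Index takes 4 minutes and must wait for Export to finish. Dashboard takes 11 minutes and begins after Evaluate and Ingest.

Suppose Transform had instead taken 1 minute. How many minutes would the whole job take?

20

Baseline: Ingest→Validate→Export→Index = 3+7+6+4 = 20 → 20 minutes.
Transform is off the critical path — its longest chain is 13 minutes, giving 7 of slack.
No other chain overtakes it, so the finish is 20 minutes.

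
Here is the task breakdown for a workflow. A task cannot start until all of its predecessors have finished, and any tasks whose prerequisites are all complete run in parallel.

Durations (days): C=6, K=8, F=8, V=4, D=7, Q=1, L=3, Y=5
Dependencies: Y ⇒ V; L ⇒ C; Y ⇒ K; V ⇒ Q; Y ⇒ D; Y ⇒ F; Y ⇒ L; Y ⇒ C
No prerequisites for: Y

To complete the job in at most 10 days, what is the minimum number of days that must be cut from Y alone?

4

Current finish: 14 days; target: 10.
Y is on every critical path, so each day cut from Y cuts the finish by one (this holds down to a finish of 10).
Need 14 − 10 = 4 days off Y → Y becomes 1 day, finish becomes 10.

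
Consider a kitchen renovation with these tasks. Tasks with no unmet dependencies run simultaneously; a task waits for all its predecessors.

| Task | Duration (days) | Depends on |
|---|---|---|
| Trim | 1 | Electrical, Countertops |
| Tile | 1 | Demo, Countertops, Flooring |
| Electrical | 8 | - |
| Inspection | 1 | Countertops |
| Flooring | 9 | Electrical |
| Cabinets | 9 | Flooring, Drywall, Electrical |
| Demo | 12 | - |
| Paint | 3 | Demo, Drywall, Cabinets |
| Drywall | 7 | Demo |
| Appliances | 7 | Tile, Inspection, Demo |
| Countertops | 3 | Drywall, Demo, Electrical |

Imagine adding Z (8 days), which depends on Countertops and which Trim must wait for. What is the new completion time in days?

Originally the schedule takes 31 days.
With Z inserted, Trim now waits for max(Electrical, Countertops, Z).
New critical path: Demo→Drywall→Cabinets→Paint = 12+7+9+3 = 31 ⇒ 31 days.

31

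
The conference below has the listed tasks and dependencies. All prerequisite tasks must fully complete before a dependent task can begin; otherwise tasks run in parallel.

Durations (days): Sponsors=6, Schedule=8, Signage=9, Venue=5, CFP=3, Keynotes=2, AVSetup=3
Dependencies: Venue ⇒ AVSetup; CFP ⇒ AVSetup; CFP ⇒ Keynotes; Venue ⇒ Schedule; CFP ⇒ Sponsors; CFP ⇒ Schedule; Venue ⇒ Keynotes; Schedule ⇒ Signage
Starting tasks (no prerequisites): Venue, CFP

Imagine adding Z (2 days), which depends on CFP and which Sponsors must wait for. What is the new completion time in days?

Originally the schedule takes 22 days.
With Z inserted, Sponsors now waits for max(CFP, Z).
New critical path: Venue→Schedule→Signage = 5+8+9 = 22 ⇒ 22 days.

22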